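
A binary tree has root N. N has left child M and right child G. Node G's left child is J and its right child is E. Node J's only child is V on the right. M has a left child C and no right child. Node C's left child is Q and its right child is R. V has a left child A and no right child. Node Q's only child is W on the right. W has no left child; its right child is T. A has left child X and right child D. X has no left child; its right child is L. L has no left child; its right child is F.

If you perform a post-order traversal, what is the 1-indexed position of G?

15

Post-order visits the left subtree, then the right subtree, then the node.
At N: go left to M.
  At M: go left to C.
    At C: go left to Q.
      At Q: no left child.
      At Q: go right to W.
        At W: no left child.
        At W: go right to T.
          T is a leaf — visit T.
        Visit W.
      Visit Q.
    At C: go right to R.
      R is a leaf — visit R.
    Visit C.
  At M: no right child.
  Visit M.
At N: go right to G.
  At G: go left to J.
    At J: no left child.
    At J: go right to V.
      At V: go left to A.
        At A: go left to X.
          At X: no left child.
          At X: go right to L.
            At L: no left child.
            At L: go right to F.
              F is a leaf — visit F.
            Visit L.
          Visit X.
        At A: go right to D.
          D is a leaf — visit D.
        Visit A.
      At V: no right child.
      Visit V.
    Visit J.
  At G: go right to E.
    E is a leaf — visit E.
  Visit G.
Visit N.
Full post-order sequence: T, W, Q, R, C, M, F, L, X, D, A, V, J, E, G, N.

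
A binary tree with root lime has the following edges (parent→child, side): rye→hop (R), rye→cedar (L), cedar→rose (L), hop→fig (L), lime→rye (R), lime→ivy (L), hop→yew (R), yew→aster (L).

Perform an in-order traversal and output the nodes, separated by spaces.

ivy lime rose cedar rye fig hop aster yew

In-order visits the left subtree, then the node, then the right subtree.
At lime: go left to ivy.
  ivy is a leaf — visit ivy.
Visit lime.
At lime: go right to rye.
  At rye: go left to cedar.
    At cedar: go left to rose.
      rose is a leaf — visit rose.
    Visit cedar.
    At cedar: no right child.
  Visit rye.
  At rye: go right to hop.
    At hop: go left to fig.
      fig is a leaf — visit fig.
    Visit hop.
    At hop: go right to yew.
      At yew: go left to aster.
        aster is a leaf — visit aster.
      Visit yew.
      At yew: no right child.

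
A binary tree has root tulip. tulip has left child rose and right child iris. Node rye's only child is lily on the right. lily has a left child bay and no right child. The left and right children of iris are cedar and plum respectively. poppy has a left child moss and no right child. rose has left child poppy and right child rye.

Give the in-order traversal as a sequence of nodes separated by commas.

moss, poppy, rose, rye, bay, lily, tulip, cedar, iris, plum

In-order visits the left subtree, then the node, then the right subtree.
At tulip: go left to rose.
  At rose: go left to poppy.
    At poppy: go left to moss.
      moss is a leaf — visit moss.
    Visit poppy.
    At poppy: no right child.
  Visit rose.
  At rose: go right to rye.
    At rye: no left child.
    Visit rye.
    At rye: go right to lily.
      At lily: go left to bay.
        bay is a leaf — visit bay.
      Visit lily.
      At lily: no right child.
Visit tulip.
At tulip: go right to iris.
  At iris: go left to cedar.
    cedar is a leaf — visit cedar.
  Visit iris.
  At iris: go right to plum.
    plum is a leaf — visit plum.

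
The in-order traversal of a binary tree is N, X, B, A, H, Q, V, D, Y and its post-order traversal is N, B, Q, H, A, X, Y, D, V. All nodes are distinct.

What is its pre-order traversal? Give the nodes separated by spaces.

The last element of post-order is the root; it splits in-order into left and right subtrees.
Root V: left subtree has 6 nodes {N, X, B, A, H, Q}, right has 2 {D, Y}.
  Root X: left subtree has 1 node {N}, right has 4 {B, A, H, Q}.
    Root A: left subtree has 1 node {B}, right has 2 {H, Q}.
      Root H: left subtree has 0 nodes { }, right has 1 {Q}.
  Root D: left subtree has 0 nodes { }, right has 1 {Y}.

V X N A B H Q D Y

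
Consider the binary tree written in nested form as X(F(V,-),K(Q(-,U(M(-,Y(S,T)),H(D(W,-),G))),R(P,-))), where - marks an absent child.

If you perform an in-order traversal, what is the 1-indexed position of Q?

4

In-order visits the left subtree, then the node, then the right subtree.
At X: go left to F.
  At F: go left to V.
    V is a leaf — visit V.
  Visit F.
  At F: no right child.
Visit X.
At X: go right to K.
  At K: go left to Q.
    At Q: no left child.
    Visit Q.
    At Q: go right to U.
      At U: go left to M.
        At M: no left child.
        Visit M.
        At M: go right to Y.
          At Y: go left to S.
            S is a leaf — visit S.
          Visit Y.
          At Y: go right to T.
            T is a leaf — visit T.
      Visit U.
      At U: go right to H.
        At H: go left to D.
          At D: go left to W.
            W is a leaf — visit W.
          Visit D.
          At D: no right child.
        Visit H.
        At H: go right to G.
          G is a leaf — visit G.
  Visit K.
  At K: go right to R.
    At R: go left to P.
      P is a leaf — visit P.
    Visit R.
    At R: no right child.
Full in-order sequence: V, F, X, Q, M, S, Y, T, U, W, D, H, G, K, P, R.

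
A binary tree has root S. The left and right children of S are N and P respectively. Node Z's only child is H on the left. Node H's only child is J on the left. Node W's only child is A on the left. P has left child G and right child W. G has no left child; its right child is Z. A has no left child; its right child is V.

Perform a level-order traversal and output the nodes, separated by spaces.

S N P G W Z A H V J

Level-order visits nodes level by level from the root, left to right within each level.
Level 0: S
Level 1: N, P
Level 2: G, W
Level 3: Z, A
Level 4: H, V
Level 5: J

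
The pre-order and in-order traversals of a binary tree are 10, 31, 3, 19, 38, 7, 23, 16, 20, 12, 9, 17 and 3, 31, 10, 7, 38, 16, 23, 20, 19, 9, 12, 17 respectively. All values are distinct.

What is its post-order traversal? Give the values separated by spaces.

The first element of pre-order is the root; it splits in-order into left and right subtrees.
Root 10: left subtree has 2 nodes {3, 31}, right has 9 {7, 38, 16, 23, 20, 19, 9, 12, 17}.
  Root 31: left subtree has 1 node {3}, right has 0 { }.
  Root 19: left subtree has 5 nodes {7, 38, 16, 23, 20}, right has 3 {9, 12, 17}.
    Root 38: left subtree has 1 node {7}, right has 3 {16, 23, 20}.
      Root 23: left subtree has 1 node {16}, right has 1 {20}.
    Root 12: left subtree has 1 node {9}, right has 1 {17}.

3 31 7 16 20 23 38 9 17 12 19 10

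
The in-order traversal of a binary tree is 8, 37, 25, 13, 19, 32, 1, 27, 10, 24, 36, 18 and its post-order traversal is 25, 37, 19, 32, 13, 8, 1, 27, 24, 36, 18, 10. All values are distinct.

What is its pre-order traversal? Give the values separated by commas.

10, 27, 1, 8, 13, 37, 25, 32, 19, 18, 36, 24

The last element of post-order is the root; it splits in-order into left and right subtrees.
Root 10: left subtree has 8 nodes {8, 37, 25, 13, 19, 32, 1, 27}, right has 3 {24, 36, 18}.
  Root 27: left subtree has 7 nodes {8, 37, 25, 13, 19, 32, 1}, right has 0 { }.
    Root 1: left subtree has 6 nodes {8, 37, 25, 13, 19, 32}, right has 0 { }.
      Root 8: left subtree has 0 nodes { }, right has 5 {37, 25, 13, 19, 32}.
        Root 13: left subtree has 2 nodes {37, 25}, right has 2 {19, 32}.
          Root 37: left subtree has 0 nodes { }, right has 1 {25}.
          Root 32: left subtree has 1 node {19}, right has 0 { }.
  Root 18: left subtree has 2 nodes {24, 36}, right has 0 { }.
    Root 36: left subtree has 1 node {24}, right has 0 { }.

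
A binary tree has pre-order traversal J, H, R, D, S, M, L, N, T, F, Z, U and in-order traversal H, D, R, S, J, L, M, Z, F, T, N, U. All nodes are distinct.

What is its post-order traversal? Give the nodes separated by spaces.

The first element of pre-order is the root; it splits in-order into left and right subtrees.
Root J: left subtree has 4 nodes {H, D, R, S}, right has 7 {L, M, Z, F, T, N, U}.
  Root H: left subtree has 0 nodes { }, right has 3 {D, R, S}.
    Root R: left subtree has 1 node {D}, right has 1 {S}.
  Root M: left subtree has 1 node {L}, right has 5 {Z, F, T, N, U}.
    Root N: left subtree has 3 nodes {Z, F, T}, right has 1 {U}.
      Root T: left subtree has 2 nodes {Z, F}, right has 0 { }.
        Root F: left subtree has 1 node {Z}, right has 0 { }.

D S R H L Z F T U N M J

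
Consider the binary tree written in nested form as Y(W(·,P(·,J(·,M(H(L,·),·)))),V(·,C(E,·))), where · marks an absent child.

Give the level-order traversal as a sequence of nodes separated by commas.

Level-order visits nodes level by level from the root, left to right within each level.
Level 0: Y
Level 1: W, V
Level 2: P, C
Level 3: J, E
Level 4: M
Level 5: H
Level 6: L

Y, W, V, P, C, J, E, M, H, L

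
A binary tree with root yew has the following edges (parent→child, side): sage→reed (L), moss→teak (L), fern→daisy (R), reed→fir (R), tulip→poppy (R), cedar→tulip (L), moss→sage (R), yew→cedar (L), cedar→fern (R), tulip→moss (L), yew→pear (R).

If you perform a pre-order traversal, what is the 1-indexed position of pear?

Pre-order visits the node, then its left subtree, then its right subtree.
Visit yew.
At yew: go left to cedar.
  Visit cedar.
  At cedar: go left to tulip.
    Visit tulip.
    At tulip: go left to moss.
      Visit moss.
      At moss: go left to teak.
        teak is a leaf — visit teak.
      At moss: go right to sage.
        Visit sage.
        At sage: go left to reed.
          Visit reed.
          At reed: no left child.
          At reed: go right to fir.
            fir is a leaf — visit fir.
        At sage: no right child.
    At tulip: go right to poppy.
      poppy is a leaf — visit poppy.
  At cedar: go right to fern.
    Visit fern.
    At fern: no left child.
    At fern: go right to daisy.
      daisy is a leaf — visit daisy.
At yew: go right to pear.
  pear is a leaf — visit pear.
Full pre-order sequence: yew, cedar, tulip, moss, teak, sage, reed, fir, poppy, fern, daisy, pear.

12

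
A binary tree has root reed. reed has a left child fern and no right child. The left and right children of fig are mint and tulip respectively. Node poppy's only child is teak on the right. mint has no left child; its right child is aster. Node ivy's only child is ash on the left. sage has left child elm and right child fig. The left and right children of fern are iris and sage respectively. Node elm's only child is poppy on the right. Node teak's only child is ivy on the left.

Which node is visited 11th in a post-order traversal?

sage

Post-order visits the left subtree, then the right subtree, then the node.
At reed: go left to fern.
  At fern: go left to iris.
    iris is a leaf — visit iris.
  At fern: go right to sage.
    At sage: go left to elm.
      At elm: no left child.
      At elm: go right to poppy.
        At poppy: no left child.
        At poppy: go right to teak.
          At teak: go left to ivy.
            At ivy: go left to ash.
              ash is a leaf — visit ash.
            At ivy: no right child.
            Visit ivy.
          At teak: no right child.
          Visit teak.
        Visit poppy.
      Visit elm.
    At sage: go right to fig.
      At fig: go left to mint.
        At mint: no left child.
        At mint: go right to aster.
          aster is a leaf — visit aster.
        Visit mint.
      At fig: go right to tulip.
        tulip is a leaf — visit tulip.
      Visit fig.
    Visit sage.
  Visit fern.
At reed: no right child.
Visit reed.
Full post-order sequence: iris, ash, ivy, teak, poppy, elm, aster, mint, tulip, fig, sage, fern, reed.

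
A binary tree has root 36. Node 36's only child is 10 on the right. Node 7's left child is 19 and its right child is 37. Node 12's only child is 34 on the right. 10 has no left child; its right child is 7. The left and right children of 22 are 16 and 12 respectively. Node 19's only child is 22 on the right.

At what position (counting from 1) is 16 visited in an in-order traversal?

4

In-order visits the left subtree, then the node, then the right subtree.
At 36: no left child.
Visit 36.
At 36: go right to 10.
  At 10: no left child.
  Visit 10.
  At 10: go right to 7.
    At 7: go left to 19.
      At 19: no left child.
      Visit 19.
      At 19: go right to 22.
        At 22: go left to 16.
          16 is a leaf — visit 16.
        Visit 22.
        At 22: go right to 12.
          At 12: no left child.
          Visit 12.
          At 12: go right to 34.
            34 is a leaf — visit 34.
    Visit 7.
    At 7: go right to 37.
      37 is a leaf — visit 37.
Full in-order sequence: 36, 10, 19, 16, 22, 12, 34, 7, 37.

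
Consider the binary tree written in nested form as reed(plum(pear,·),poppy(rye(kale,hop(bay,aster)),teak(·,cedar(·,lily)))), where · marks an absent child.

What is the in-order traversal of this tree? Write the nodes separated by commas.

pear, plum, reed, kale, rye, bay, hop, aster, poppy, teak, cedar, lily

In-order visits the left subtree, then the node, then the right subtree.
At reed: go left to plum.
  At plum: go left to pear.
    pear is a leaf — visit pear.
  Visit plum.
  At plum: no right child.
Visit reed.
At reed: go right to poppy.
  At poppy: go left to rye.
    At rye: go left to kale.
      kale is a leaf — visit kale.
    Visit rye.
    At rye: go right to hop.
      At hop: go left to bay.
        bay is a leaf — visit bay.
      Visit hop.
      At hop: go right to aster.
        aster is a leaf — visit aster.
  Visit poppy.
  At poppy: go right to teak.
    At teak: no left child.
    Visit teak.
    At teak: go right to cedar.
      At cedar: no left child.
      Visit cedar.
      At cedar: go right to lily.
        lily is a leaf — visit lily.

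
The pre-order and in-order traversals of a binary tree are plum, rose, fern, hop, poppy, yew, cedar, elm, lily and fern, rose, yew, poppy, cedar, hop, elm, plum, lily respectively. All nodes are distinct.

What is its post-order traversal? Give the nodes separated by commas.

The first element of pre-order is the root; it splits in-order into left and right subtrees.
Root plum: left subtree has 7 nodes {fern, rose, yew, poppy, cedar, hop, elm}, right has 1 {lily}.
  Root rose: left subtree has 1 node {fern}, right has 5 {yew, poppy, cedar, hop, elm}.
    Root hop: left subtree has 3 nodes {yew, poppy, cedar}, right has 1 {elm}.
      Root poppy: left subtree has 1 node {yew}, right has 1 {cedar}.

fern, yew, cedar, poppy, elm, hop, rose, lily, plum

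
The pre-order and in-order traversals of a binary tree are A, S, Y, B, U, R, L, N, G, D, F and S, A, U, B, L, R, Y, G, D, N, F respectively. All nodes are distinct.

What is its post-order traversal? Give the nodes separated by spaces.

The first element of pre-order is the root; it splits in-order into left and right subtrees.
Root A: left subtree has 1 node {S}, right has 9 {U, B, L, R, Y, G, D, N, F}.
  Root Y: left subtree has 4 nodes {U, B, L, R}, right has 4 {G, D, N, F}.
    Root B: left subtree has 1 node {U}, right has 2 {L, R}.
      Root R: left subtree has 1 node {L}, right has 0 { }.
    Root N: left subtree has 2 nodes {G, D}, right has 1 {F}.
      Root G: left subtree has 0 nodes { }, right has 1 {D}.

S U L R B D G F N Y A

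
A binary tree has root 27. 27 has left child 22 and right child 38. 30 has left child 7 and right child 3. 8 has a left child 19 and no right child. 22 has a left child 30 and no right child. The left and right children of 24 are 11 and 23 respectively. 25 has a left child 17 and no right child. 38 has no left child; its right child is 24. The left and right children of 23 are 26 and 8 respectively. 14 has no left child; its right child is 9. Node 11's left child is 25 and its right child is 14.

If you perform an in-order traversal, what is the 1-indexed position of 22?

4

In-order visits the left subtree, then the node, then the right subtree.
At 27: go left to 22.
  At 22: go left to 30.
    At 30: go left to 7.
      7 is a leaf — visit 7.
    Visit 30.
    At 30: go right to 3.
      3 is a leaf — visit 3.
  Visit 22.
  At 22: no right child.
Visit 27.
At 27: go right to 38.
  At 38: no left child.
  Visit 38.
  At 38: go right to 24.
    At 24: go left to 11.
      At 11: go left to 25.
        At 25: go left to 17.
          17 is a leaf — visit 17.
        Visit 25.
        At 25: no right child.
      Visit 11.
      At 11: go right to 14.
        At 14: no left child.
        Visit 14.
        At 14: go right to 9.
          9 is a leaf — visit 9.
    Visit 24.
    At 24: go right to 23.
      At 23: go left to 26.
        26 is a leaf — visit 26.
      Visit 23.
      At 23: go right to 8.
        At 8: go left to 19.
          19 is a leaf — visit 19.
        Visit 8.
        At 8: no right child.
Full in-order sequence: 7, 30, 3, 22, 27, 38, 17, 25, 11, 14, 9, 24, 26, 23, 19, 8.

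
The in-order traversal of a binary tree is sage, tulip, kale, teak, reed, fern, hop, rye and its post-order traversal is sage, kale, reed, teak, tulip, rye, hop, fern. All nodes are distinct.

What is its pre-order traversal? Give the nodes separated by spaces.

The last element of post-order is the root; it splits in-order into left and right subtrees.
Root fern: left subtree has 5 nodes {sage, tulip, kale, teak, reed}, right has 2 {hop, rye}.
  Root tulip: left subtree has 1 node {sage}, right has 3 {kale, teak, reed}.
    Root teak: left subtree has 1 node {kale}, right has 1 {reed}.
  Root hop: left subtree has 0 nodes { }, right has 1 {rye}.

fern tulip sage teak kale reed hop rye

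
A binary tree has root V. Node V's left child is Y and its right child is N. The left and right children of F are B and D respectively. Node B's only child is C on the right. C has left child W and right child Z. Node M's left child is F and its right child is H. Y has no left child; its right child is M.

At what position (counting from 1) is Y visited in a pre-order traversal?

2

Pre-order visits the node, then its left subtree, then its right subtree.
Visit V.
At V: go left to Y.
  Visit Y.
  At Y: no left child.
  At Y: go right to M.
    Visit M.
    At M: go left to F.
      Visit F.
      At F: go left to B.
        Visit B.
        At B: no left child.
        At B: go right to C.
          Visit C.
          At C: go left to W.
            W is a leaf — visit W.
          At C: go right to Z.
            Z is a leaf — visit Z.
      At F: go right to D.
        D is a leaf — visit D.
    At M: go right to H.
      H is a leaf — visit H.
At V: go right to N.
  N is a leaf — visit N.
Full pre-order sequence: V, Y, M, F, B, C, W, Z, D, H, N.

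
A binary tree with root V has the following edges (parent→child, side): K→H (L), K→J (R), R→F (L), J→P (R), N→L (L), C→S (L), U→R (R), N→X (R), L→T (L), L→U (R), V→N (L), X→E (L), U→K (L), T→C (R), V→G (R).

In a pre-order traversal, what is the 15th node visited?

Pre-order visits the node, then its left subtree, then its right subtree.
Visit V.
At V: go left to N.
  Visit N.
  At N: go left to L.
    Visit L.
    At L: go left to T.
      Visit T.
      At T: no left child.
      At T: go right to C.
        Visit C.
        At C: go left to S.
          S is a leaf — visit S.
        At C: no right child.
    At L: go right to U.
      Visit U.
      At U: go left to K.
        Visit K.
        At K: go left to H.
          H is a leaf — visit H.
        At K: go right to J.
          Visit J.
          At J: no left child.
          At J: go right to P.
            P is a leaf — visit P.
      At U: go right to R.
        Visit R.
        At R: go left to F.
          F is a leaf — visit F.
        At R: no right child.
  At N: go right to X.
    Visit X.
    At X: go left to E.
      E is a leaf — visit E.
    At X: no right child.
At V: go right to G.
  G is a leaf — visit G.
Full pre-order sequence: V, N, L, T, C, S, U, K, H, J, P, R, F, X, E, G.

E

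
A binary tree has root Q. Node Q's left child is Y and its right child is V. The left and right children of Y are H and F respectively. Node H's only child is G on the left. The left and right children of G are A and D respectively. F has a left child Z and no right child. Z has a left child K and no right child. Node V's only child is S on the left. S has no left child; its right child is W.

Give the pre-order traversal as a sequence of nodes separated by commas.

Pre-order visits the node, then its left subtree, then its right subtree.
Visit Q.
At Q: go left to Y.
  Visit Y.
  At Y: go left to H.
    Visit H.
    At H: go left to G.
      Visit G.
      At G: go left to A.
        A is a leaf — visit A.
      At G: go right to D.
        D is a leaf — visit D.
    At H: no right child.
  At Y: go right to F.
    Visit F.
    At F: go left to Z.
      Visit Z.
      At Z: go left to K.
        K is a leaf — visit K.
      At Z: no right child.
    At F: no right child.
At Q: go right to V.
  Visit V.
  At V: go left to S.
    Visit S.
    At S: no left child.
    At S: go right to W.
      W is a leaf — visit W.
  At V: no right child.

Q, Y, H, G, A, D, F, Z, K, V, S, W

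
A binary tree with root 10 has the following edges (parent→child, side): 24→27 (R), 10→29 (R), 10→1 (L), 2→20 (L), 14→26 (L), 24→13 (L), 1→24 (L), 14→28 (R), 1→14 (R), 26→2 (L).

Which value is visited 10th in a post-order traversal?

Post-order visits the left subtree, then the right subtree, then the node.
At 10: go left to 1.
  At 1: go left to 24.
    At 24: go left to 13.
      13 is a leaf — visit 13.
    At 24: go right to 27.
      27 is a leaf — visit 27.
    Visit 24.
  At 1: go right to 14.
    At 14: go left to 26.
      At 26: go left to 2.
        At 2: go left to 20.
          20 is a leaf — visit 20.
        At 2: no right child.
        Visit 2.
      At 26: no right child.
      Visit 26.
    At 14: go right to 28.
      28 is a leaf — visit 28.
    Visit 14.
  Visit 1.
At 10: go right to 29.
  29 is a leaf — visit 29.
Visit 10.
Full post-order sequence: 13, 27, 24, 20, 2, 26, 28, 14, 1, 29, 10.

29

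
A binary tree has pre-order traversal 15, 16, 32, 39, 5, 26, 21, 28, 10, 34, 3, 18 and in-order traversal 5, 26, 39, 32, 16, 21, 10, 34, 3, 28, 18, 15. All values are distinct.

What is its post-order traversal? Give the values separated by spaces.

26 5 39 32 3 34 10 18 28 21 16 15

The first element of pre-order is the root; it splits in-order into left and right subtrees.
Root 15: left subtree has 11 nodes {5, 26, 39, 32, 16, 21, 10, 34, 3, 28, 18}, right has 0 { }.
  Root 16: left subtree has 4 nodes {5, 26, 39, 32}, right has 6 {21, 10, 34, 3, 28, 18}.
    Root 32: left subtree has 3 nodes {5, 26, 39}, right has 0 { }.
      Root 39: left subtree has 2 nodes {5, 26}, right has 0 { }.
        Root 5: left subtree has 0 nodes { }, right has 1 {26}.
    Root 21: left subtree has 0 nodes { }, right has 5 {10, 34, 3, 28, 18}.
      Root 28: left subtree has 3 nodes {10, 34, 3}, right has 1 {18}.
        Root 10: left subtree has 0 nodes { }, right has 2 {34, 3}.
          Root 34: left subtree has 0 nodes { }, right has 1 {3}.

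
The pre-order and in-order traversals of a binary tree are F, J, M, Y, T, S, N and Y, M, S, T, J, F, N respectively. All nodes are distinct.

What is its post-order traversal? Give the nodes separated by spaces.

Y S T M J N F

The first element of pre-order is the root; it splits in-order into left and right subtrees.
Root F: left subtree has 5 nodes {Y, M, S, T, J}, right has 1 {N}.
  Root J: left subtree has 4 nodes {Y, M, S, T}, right has 0 { }.
    Root M: left subtree has 1 node {Y}, right has 2 {S, T}.
      Root T: left subtree has 1 node {S}, right has 0 { }.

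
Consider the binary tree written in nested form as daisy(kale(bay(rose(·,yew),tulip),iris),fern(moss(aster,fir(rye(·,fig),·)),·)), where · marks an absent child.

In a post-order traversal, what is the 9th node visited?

rye

Post-order visits the left subtree, then the right subtree, then the node.
At daisy: go left to kale.
  At kale: go left to bay.
    At bay: go left to rose.
      At rose: no left child.
      At rose: go right to yew.
        yew is a leaf — visit yew.
      Visit rose.
    At bay: go right to tulip.
      tulip is a leaf — visit tulip.
    Visit bay.
  At kale: go right to iris.
    iris is a leaf — visit iris.
  Visit kale.
At daisy: go right to fern.
  At fern: go left to moss.
    At moss: go left to aster.
      aster is a leaf — visit aster.
    At moss: go right to fir.
      At fir: go left to rye.
        At rye: no left child.
        At rye: go right to fig.
          fig is a leaf — visit fig.
        Visit rye.
      At fir: no right child.
      Visit fir.
    Visit moss.
  At fern: no right child.
  Visit fern.
Visit daisy.
Full post-order sequence: yew, rose, tulip, bay, iris, kale, aster, fig, rye, fir, moss, fern, daisy.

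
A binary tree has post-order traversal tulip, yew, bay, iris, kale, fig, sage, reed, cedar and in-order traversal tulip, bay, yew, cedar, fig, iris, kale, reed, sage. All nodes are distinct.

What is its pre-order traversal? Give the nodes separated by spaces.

cedar bay tulip yew reed fig kale iris sage

The last element of post-order is the root; it splits in-order into left and right subtrees.
Root cedar: left subtree has 3 nodes {tulip, bay, yew}, right has 5 {fig, iris, kale, reed, sage}.
  Root bay: left subtree has 1 node {tulip}, right has 1 {yew}.
  Root reed: left subtree has 3 nodes {fig, iris, kale}, right has 1 {sage}.
    Root fig: left subtree has 0 nodes { }, right has 2 {iris, kale}.
      Root kale: left subtree has 1 node {iris}, right has 0 { }.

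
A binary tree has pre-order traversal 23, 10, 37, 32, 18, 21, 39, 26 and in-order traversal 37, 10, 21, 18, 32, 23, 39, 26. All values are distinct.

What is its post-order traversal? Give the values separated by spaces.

The first element of pre-order is the root; it splits in-order into left and right subtrees.
Root 23: left subtree has 5 nodes {37, 10, 21, 18, 32}, right has 2 {39, 26}.
  Root 10: left subtree has 1 node {37}, right has 3 {21, 18, 32}.
    Root 32: left subtree has 2 nodes {21, 18}, right has 0 { }.
      Root 18: left subtree has 1 node {21}, right has 0 { }.
  Root 39: left subtree has 0 nodes { }, right has 1 {26}.

37 21 18 32 10 26 39 23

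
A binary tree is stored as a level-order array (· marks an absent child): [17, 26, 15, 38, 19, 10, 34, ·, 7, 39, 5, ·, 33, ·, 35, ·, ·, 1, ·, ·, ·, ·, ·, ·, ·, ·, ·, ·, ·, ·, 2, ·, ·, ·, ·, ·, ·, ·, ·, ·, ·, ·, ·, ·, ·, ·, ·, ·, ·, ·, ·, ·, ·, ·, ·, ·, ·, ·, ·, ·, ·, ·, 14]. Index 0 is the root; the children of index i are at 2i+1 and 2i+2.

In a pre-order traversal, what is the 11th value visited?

33

Pre-order visits the node, then its left subtree, then its right subtree.
Visit 17.
At 17: go left to 26.
  Visit 26.
  At 26: go left to 38.
    Visit 38.
    At 38: no left child.
    At 38: go right to 7.
      Visit 7.
      At 7: go left to 1.
        1 is a leaf — visit 1.
      At 7: no right child.
  At 26: go right to 19.
    Visit 19.
    At 19: go left to 39.
      39 is a leaf — visit 39.
    At 19: go right to 5.
      5 is a leaf — visit 5.
At 17: go right to 15.
  Visit 15.
  At 15: go left to 10.
    Visit 10.
    At 10: no left child.
    At 10: go right to 33.
      33 is a leaf — visit 33.
  At 15: go right to 34.
    Visit 34.
    At 34: no left child.
    At 34: go right to 35.
      Visit 35.
      At 35: no left child.
      At 35: go right to 2.
        Visit 2.
        At 2: no left child.
        At 2: go right to 14.
          14 is a leaf — visit 14.
Full pre-order sequence: 17, 26, 38, 7, 1, 19, 39, 5, 15, 10, 33, 34, 35, 2, 14.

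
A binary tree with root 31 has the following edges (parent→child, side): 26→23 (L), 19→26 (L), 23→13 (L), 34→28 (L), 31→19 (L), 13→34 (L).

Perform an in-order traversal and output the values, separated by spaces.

In-order visits the left subtree, then the node, then the right subtree.
At 31: go left to 19.
  At 19: go left to 26.
    At 26: go left to 23.
      At 23: go left to 13.
        At 13: go left to 34.
          At 34: go left to 28.
            28 is a leaf — visit 28.
          Visit 34.
          At 34: no right child.
        Visit 13.
        At 13: no right child.
      Visit 23.
      At 23: no right child.
    Visit 26.
    At 26: no right child.
  Visit 19.
  At 19: no right child.
Visit 31.
At 31: no right child.

28 34 13 23 26 19 31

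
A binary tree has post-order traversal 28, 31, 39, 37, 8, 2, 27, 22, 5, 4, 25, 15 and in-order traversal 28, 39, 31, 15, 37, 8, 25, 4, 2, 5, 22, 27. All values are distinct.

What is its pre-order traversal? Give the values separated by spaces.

The last element of post-order is the root; it splits in-order into left and right subtrees.
Root 15: left subtree has 3 nodes {28, 39, 31}, right has 8 {37, 8, 25, 4, 2, 5, 22, 27}.
  Root 39: left subtree has 1 node {28}, right has 1 {31}.
  Root 25: left subtree has 2 nodes {37, 8}, right has 5 {4, 2, 5, 22, 27}.
    Root 8: left subtree has 1 node {37}, right has 0 { }.
    Root 4: left subtree has 0 nodes { }, right has 4 {2, 5, 22, 27}.
      Root 5: left subtree has 1 node {2}, right has 2 {22, 27}.
        Root 22: left subtree has 0 nodes { }, right has 1 {27}.

15 39 28 31 25 8 37 4 5 2 22 27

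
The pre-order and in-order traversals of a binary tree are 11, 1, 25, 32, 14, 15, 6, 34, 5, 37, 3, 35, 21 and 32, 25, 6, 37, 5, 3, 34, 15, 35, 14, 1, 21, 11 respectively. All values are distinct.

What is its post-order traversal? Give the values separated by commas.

The first element of pre-order is the root; it splits in-order into left and right subtrees.
Root 11: left subtree has 12 nodes {32, 25, 6, 37, 5, 3, 34, 15, 35, 14, 1, 21}, right has 0 { }.
  Root 1: left subtree has 10 nodes {32, 25, 6, 37, 5, 3, 34, 15, 35, 14}, right has 1 {21}.
    Root 25: left subtree has 1 node {32}, right has 8 {6, 37, 5, 3, 34, 15, 35, 14}.
      Root 14: left subtree has 7 nodes {6, 37, 5, 3, 34, 15, 35}, right has 0 { }.
        Root 15: left subtree has 5 nodes {6, 37, 5, 3, 34}, right has 1 {35}.
          Root 6: left subtree has 0 nodes { }, right has 4 {37, 5, 3, 34}.
            Root 34: left subtree has 3 nodes {37, 5, 3}, right has 0 { }.
              Root 5: left subtree has 1 node {37}, right has 1 {3}.

32, 37, 3, 5, 34, 6, 35, 15, 14, 25, 21, 1, 11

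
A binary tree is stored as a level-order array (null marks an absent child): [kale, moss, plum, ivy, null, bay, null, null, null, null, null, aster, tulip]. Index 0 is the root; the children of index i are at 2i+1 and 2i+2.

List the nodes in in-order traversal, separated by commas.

ivy, moss, kale, aster, bay, tulip, plum

In-order visits the left subtree, then the node, then the right subtree.
At kale: go left to moss.
  At moss: go left to ivy.
    ivy is a leaf — visit ivy.
  Visit moss.
  At moss: no right child.
Visit kale.
At kale: go right to plum.
  At plum: go left to bay.
    At bay: go left to aster.
      aster is a leaf — visit aster.
    Visit bay.
    At bay: go right to tulip.
      tulip is a leaf — visit tulip.
  Visit plum.
  At plum: no right child.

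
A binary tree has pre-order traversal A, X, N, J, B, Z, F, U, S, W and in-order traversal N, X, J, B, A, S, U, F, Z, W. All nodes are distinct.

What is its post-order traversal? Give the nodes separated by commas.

The first element of pre-order is the root; it splits in-order into left and right subtrees.
Root A: left subtree has 4 nodes {N, X, J, B}, right has 5 {S, U, F, Z, W}.
  Root X: left subtree has 1 node {N}, right has 2 {J, B}.
    Root J: left subtree has 0 nodes { }, right has 1 {B}.
  Root Z: left subtree has 3 nodes {S, U, F}, right has 1 {W}.
    Root F: left subtree has 2 nodes {S, U}, right has 0 { }.
      Root U: left subtree has 1 node {S}, right has 0 { }.

N, B, J, X, S, U, F, W, Z, A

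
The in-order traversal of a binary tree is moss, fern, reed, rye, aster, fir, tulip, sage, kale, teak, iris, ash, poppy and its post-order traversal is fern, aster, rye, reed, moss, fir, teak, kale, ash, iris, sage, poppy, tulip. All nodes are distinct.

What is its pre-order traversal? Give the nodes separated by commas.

tulip, fir, moss, reed, fern, rye, aster, poppy, sage, iris, kale, teak, ash

The last element of post-order is the root; it splits in-order into left and right subtrees.
Root tulip: left subtree has 6 nodes {moss, fern, reed, rye, aster, fir}, right has 6 {sage, kale, teak, iris, ash, poppy}.
  Root fir: left subtree has 5 nodes {moss, fern, reed, rye, aster}, right has 0 { }.
    Root moss: left subtree has 0 nodes { }, right has 4 {fern, reed, rye, aster}.
      Root reed: left subtree has 1 node {fern}, right has 2 {rye, aster}.
        Root rye: left subtree has 0 nodes { }, right has 1 {aster}.
  Root poppy: left subtree has 5 nodes {sage, kale, teak, iris, ash}, right has 0 { }.
    Root sage: left subtree has 0 nodes { }, right has 4 {kale, teak, iris, ash}.
      Root iris: left subtree has 2 nodes {kale, teak}, right has 1 {ash}.
        Root kale: left subtree has 0 nodes { }, right has 1 {teak}.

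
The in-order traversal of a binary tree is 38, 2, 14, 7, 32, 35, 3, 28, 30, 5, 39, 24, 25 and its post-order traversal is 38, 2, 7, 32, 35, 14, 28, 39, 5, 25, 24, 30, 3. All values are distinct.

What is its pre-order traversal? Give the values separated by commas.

The last element of post-order is the root; it splits in-order into left and right subtrees.
Root 3: left subtree has 6 nodes {38, 2, 14, 7, 32, 35}, right has 6 {28, 30, 5, 39, 24, 25}.
  Root 14: left subtree has 2 nodes {38, 2}, right has 3 {7, 32, 35}.
    Root 2: left subtree has 1 node {38}, right has 0 { }.
    Root 35: left subtree has 2 nodes {7, 32}, right has 0 { }.
      Root 32: left subtree has 1 node {7}, right has 0 { }.
  Root 30: left subtree has 1 node {28}, right has 4 {5, 39, 24, 25}.
    Root 24: left subtree has 2 nodes {5, 39}, right has 1 {25}.
      Root 5: left subtree has 0 nodes { }, right has 1 {39}.

3, 14, 2, 38, 35, 32, 7, 30, 28, 24, 5, 39, 25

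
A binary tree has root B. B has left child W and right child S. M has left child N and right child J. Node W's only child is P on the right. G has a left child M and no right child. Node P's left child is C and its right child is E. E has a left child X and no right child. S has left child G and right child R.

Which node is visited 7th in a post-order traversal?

Post-order visits the left subtree, then the right subtree, then the node.
At B: go left to W.
  At W: no left child.
  At W: go right to P.
    At P: go left to C.
      C is a leaf — visit C.
    At P: go right to E.
      At E: go left to X.
        X is a leaf — visit X.
      At E: no right child.
      Visit E.
    Visit P.
  Visit W.
At B: go right to S.
  At S: go left to G.
    At G: go left to M.
      At M: go left to N.
        N is a leaf — visit N.
      At M: go right to J.
        J is a leaf — visit J.
      Visit M.
    At G: no right child.
    Visit G.
  At S: go right to R.
    R is a leaf — visit R.
  Visit S.
Visit B.
Full post-order sequence: C, X, E, P, W, N, J, M, G, R, S, B.

J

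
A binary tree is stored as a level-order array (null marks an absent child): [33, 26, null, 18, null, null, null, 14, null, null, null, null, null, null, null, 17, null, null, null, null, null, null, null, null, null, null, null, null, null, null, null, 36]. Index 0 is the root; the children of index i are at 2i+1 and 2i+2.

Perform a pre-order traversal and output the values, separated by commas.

33, 26, 18, 14, 17, 36

Pre-order visits the node, then its left subtree, then its right subtree.
Visit 33.
At 33: go left to 26.
  Visit 26.
  At 26: go left to 18.
    Visit 18.
    At 18: go left to 14.
      Visit 14.
      At 14: go left to 17.
        Visit 17.
        At 17: go left to 36.
          36 is a leaf — visit 36.
        At 17: no right child.
      At 14: no right child.
    At 18: no right child.
  At 26: no right child.
At 33: no right child.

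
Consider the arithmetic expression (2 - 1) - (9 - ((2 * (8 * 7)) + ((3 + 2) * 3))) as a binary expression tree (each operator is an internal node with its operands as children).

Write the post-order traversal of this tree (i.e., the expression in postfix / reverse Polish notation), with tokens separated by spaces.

Post-order on an expression tree gives postfix notation: for each operator, emit left operand, right operand, then the operator.

2 1 - 9 2 8 7 * * 3 2 + 3 * + - -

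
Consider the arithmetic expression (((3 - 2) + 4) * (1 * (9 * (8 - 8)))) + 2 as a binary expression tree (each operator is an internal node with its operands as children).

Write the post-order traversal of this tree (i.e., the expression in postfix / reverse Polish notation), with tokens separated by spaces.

3 2 - 4 + 1 9 8 8 - * * * 2 +

Post-order on an expression tree gives postfix notation: for each operator, emit left operand, right operand, then the operator.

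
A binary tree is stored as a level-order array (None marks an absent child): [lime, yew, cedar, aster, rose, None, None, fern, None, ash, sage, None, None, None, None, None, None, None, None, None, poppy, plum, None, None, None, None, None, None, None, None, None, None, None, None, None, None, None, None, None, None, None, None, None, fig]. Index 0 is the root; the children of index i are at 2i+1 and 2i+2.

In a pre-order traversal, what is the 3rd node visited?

Pre-order visits the node, then its left subtree, then its right subtree.
Visit lime.
At lime: go left to yew.
  Visit yew.
  At yew: go left to aster.
    Visit aster.
    At aster: go left to fern.
      fern is a leaf — visit fern.
    At aster: no right child.
  At yew: go right to rose.
    Visit rose.
    At rose: go left to ash.
      Visit ash.
      At ash: no left child.
      At ash: go right to poppy.
        poppy is a leaf — visit poppy.
    At rose: go right to sage.
      Visit sage.
      At sage: go left to plum.
        Visit plum.
        At plum: go left to fig.
          fig is a leaf — visit fig.
        At plum: no right child.
      At sage: no right child.
At lime: go right to cedar.
  cedar is a leaf — visit cedar.
Full pre-order sequence: lime, yew, aster, fern, rose, ash, poppy, sage, plum, fig, cedar.

aster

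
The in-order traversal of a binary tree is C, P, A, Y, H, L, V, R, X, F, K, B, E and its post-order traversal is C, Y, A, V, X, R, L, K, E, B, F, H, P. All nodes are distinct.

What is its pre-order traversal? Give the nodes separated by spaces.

P C H A Y F L R V X B K E

The last element of post-order is the root; it splits in-order into left and right subtrees.
Root P: left subtree has 1 node {C}, right has 11 {A, Y, H, L, V, R, X, F, K, B, E}.
  Root H: left subtree has 2 nodes {A, Y}, right has 8 {L, V, R, X, F, K, B, E}.
    Root A: left subtree has 0 nodes { }, right has 1 {Y}.
    Root F: left subtree has 4 nodes {L, V, R, X}, right has 3 {K, B, E}.
      Root L: left subtree has 0 nodes { }, right has 3 {V, R, X}.
        Root R: left subtree has 1 node {V}, right has 1 {X}.
      Root B: left subtree has 1 node {K}, right has 1 {E}.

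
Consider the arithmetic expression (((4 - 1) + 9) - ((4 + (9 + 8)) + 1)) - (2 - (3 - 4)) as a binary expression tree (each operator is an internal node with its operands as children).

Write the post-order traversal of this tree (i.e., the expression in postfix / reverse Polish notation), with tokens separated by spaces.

4 1 - 9 + 4 9 8 + + 1 + - 2 3 4 - - -

Post-order on an expression tree gives postfix notation: for each operator, emit left operand, right operand, then the operator.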